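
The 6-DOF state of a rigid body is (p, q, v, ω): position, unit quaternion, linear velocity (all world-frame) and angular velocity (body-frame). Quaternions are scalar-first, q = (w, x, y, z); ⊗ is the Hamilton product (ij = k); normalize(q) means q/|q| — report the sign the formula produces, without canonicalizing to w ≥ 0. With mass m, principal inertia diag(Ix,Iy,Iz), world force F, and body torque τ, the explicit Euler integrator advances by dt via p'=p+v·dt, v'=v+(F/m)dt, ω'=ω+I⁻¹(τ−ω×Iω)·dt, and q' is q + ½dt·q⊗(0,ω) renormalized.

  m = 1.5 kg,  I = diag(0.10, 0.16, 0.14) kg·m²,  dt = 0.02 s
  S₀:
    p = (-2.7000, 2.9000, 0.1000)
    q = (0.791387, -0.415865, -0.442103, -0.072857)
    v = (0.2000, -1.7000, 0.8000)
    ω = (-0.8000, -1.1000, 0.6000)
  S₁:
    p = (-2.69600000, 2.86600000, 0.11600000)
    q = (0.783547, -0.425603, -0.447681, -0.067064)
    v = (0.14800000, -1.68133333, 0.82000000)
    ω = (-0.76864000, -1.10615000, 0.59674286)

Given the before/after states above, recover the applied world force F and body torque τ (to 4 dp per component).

Δω = ω₁−ω₀ = (0.03136000, -0.00615000, -0.00325714)
applied torque τ = (0.1700, -0.0300, 0.0300)
v₁ − v₀ = (-0.05200000, 0.01866667, 0.02000000)
F = m·Δv/dt = (-3.9000, 1.4000, 1.5000)

F = (-3.9000, 1.4000, 1.5000)
τ = (0.1700, -0.0300, 0.0300)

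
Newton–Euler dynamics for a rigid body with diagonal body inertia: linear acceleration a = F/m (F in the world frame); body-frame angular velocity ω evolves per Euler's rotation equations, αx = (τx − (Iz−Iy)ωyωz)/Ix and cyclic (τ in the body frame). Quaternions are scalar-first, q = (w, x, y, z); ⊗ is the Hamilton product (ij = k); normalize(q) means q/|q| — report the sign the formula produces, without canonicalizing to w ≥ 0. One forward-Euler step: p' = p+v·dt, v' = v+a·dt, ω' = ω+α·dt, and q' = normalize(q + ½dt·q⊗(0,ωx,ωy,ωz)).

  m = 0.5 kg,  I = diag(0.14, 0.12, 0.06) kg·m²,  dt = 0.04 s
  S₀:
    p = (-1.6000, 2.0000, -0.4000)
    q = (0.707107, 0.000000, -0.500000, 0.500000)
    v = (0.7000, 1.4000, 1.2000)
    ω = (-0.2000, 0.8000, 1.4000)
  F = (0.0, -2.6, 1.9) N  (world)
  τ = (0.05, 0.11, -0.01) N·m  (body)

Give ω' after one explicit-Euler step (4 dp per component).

ω' = (-0.1665, 0.8441, 1.3912)

precession coupling ω×(Iω) = (-0.0672, -0.0224, 0.0032)
angular accel α = (0.8371, 1.1033, -0.2200)
new body rate ω' = (-0.1665, 0.8441, 1.3912)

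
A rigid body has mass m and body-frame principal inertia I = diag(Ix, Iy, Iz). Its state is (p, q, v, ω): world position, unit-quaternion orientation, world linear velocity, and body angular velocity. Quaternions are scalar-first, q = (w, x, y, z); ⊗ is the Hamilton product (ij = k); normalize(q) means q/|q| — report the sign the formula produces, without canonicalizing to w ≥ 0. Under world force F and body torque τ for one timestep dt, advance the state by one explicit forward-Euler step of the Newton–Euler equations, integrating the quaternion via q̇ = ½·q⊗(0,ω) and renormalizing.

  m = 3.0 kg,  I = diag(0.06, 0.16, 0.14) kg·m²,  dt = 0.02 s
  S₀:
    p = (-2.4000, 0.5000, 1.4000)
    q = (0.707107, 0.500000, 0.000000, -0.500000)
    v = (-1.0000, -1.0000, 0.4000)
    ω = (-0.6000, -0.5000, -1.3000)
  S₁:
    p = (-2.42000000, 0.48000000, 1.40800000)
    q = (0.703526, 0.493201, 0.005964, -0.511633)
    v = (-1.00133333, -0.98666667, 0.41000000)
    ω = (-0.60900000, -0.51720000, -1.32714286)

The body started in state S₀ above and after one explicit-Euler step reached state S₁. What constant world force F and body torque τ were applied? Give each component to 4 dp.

velocity change Δv = (-0.00133333, 0.01333333, 0.01000000)
m·(v₁−v₀)/dt = (-0.2000, 2.0000, 1.5000)
ω₁ − ω₀ = (-0.00900000, -0.01720000, -0.02714286)
gyro term ω₀×Iω₀ = (-0.0130, -0.0624, 0.0300)
τ = I·(Δω/dt) + ω₀×(Iω₀) = (-0.0400, -0.2000, -0.1600)

F = (-0.2000, 2.0000, 1.5000)
τ = (-0.0400, -0.2000, -0.1600)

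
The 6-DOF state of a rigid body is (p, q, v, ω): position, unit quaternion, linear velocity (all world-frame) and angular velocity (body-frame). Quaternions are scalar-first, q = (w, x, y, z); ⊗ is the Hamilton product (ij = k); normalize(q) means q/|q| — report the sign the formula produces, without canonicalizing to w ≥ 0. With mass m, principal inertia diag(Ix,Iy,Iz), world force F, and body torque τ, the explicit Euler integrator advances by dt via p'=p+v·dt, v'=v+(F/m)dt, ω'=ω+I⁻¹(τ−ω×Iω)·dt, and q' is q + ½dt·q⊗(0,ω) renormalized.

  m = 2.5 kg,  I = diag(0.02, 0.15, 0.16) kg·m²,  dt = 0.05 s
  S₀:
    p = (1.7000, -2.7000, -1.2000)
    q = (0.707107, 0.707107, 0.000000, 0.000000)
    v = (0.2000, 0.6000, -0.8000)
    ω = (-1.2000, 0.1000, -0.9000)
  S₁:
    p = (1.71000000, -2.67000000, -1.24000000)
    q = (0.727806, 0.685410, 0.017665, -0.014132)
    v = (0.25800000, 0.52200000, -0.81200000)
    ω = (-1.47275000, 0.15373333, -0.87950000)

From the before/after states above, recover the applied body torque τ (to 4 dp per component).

ω₁ − ω₀ = (-0.27275000, 0.05373333, 0.02050000)
τ = I·(Δω/dt) + ω₀×(Iω₀) = (-0.1100, 0.0100, 0.0500)

τ = (-0.1100, 0.0100, 0.0500)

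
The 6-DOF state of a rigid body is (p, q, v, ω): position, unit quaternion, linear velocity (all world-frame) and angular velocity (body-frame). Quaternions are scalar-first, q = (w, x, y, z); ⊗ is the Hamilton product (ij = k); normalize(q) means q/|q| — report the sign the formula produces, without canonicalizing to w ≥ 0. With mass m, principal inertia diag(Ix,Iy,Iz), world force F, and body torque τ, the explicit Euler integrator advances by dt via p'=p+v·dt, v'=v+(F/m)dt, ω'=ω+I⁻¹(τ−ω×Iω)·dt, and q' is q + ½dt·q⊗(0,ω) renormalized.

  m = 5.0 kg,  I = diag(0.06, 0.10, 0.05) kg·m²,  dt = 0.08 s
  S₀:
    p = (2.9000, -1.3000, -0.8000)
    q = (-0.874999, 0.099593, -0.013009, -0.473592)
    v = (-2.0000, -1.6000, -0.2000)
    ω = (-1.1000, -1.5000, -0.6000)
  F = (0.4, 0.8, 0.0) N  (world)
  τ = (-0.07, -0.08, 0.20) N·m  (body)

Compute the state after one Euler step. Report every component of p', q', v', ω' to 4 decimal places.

p' = (2.7400, -1.4280, -0.8160)
q' = (-0.8801, 0.1097, 0.0625, -0.4577)
v' = (-1.9936, -1.5872, -0.2000)
ω' = (-1.1333, -1.5693, -0.3856)

precession coupling ω×(Iω) = (-0.0450, 0.0066, 0.0660)
(τ − ω×Iω)/I = (-0.4167, -0.8660, 2.6800)
new body rate ω' = (-1.1333, -1.5693, -0.3856)
2q̇ = q⊗(0,ω) = (-0.1941164, 0.2599163, 1.8932055, 0.3613000)
q' = normalize(q + ½dt·q⊗(0,ω)) = (-0.8801, 0.1097, 0.0625, -0.4577)
a = F/m = (0.0800, 0.1600, 0.0000)
p + v·dt = (2.7400, -1.4280, -0.8160)
v' = v + a·dt = (-1.9936, -1.5872, -0.2000)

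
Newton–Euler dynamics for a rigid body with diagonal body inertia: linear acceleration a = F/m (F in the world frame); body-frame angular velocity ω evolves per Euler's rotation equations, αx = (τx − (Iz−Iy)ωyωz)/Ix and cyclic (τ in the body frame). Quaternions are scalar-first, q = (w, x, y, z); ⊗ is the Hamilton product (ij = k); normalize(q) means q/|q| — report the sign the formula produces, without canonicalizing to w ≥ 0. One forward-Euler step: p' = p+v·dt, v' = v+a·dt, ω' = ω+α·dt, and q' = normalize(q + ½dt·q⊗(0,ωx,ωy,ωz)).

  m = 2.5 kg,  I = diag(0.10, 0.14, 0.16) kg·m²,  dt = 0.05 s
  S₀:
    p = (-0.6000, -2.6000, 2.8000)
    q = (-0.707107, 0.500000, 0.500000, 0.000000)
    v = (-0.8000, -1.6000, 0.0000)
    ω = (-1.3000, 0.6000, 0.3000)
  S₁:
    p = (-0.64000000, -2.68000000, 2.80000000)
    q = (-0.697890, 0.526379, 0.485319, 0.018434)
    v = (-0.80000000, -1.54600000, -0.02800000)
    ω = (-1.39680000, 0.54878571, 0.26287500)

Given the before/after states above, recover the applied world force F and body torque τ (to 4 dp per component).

F = (0.0000, 2.7000, -1.4000)
τ = (-0.1900, -0.1200, -0.1500)

velocity change Δv = (0.00000000, 0.05400000, -0.02800000)
m·(v₁−v₀)/dt = (0.0000, 2.7000, -1.4000)
ω₁ − ω₀ = (-0.09680000, -0.05121429, -0.03712500)
ω₀×(Iω₀) = (0.0036, 0.0234, -0.0312)
τ = I·(Δω/dt) + ω₀×(Iω₀) = (-0.1900, -0.1200, -0.1500)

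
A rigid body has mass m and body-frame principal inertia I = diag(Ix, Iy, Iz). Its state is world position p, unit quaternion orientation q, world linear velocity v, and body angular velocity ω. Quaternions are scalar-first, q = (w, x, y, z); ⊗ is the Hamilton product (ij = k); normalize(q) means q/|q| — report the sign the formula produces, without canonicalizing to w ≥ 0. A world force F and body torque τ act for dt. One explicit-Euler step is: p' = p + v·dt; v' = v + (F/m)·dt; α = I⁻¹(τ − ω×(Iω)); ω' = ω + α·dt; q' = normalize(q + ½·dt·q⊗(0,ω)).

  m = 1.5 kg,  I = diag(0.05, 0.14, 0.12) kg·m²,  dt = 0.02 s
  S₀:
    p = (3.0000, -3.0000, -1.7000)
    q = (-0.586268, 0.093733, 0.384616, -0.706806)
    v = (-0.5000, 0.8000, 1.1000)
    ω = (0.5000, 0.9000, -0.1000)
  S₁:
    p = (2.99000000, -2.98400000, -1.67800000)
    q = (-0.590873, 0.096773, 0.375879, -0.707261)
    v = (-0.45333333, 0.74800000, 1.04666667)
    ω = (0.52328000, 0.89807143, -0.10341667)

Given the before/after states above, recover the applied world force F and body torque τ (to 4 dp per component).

F = (3.5000, -3.9000, -4.0000)
τ = (0.0600, -0.0100, 0.0200)

rate change Δω = (0.02328000, -0.00192857, -0.00341667)
precession coupling = (0.0018, 0.0035, 0.0405)
applied torque τ = (0.0600, -0.0100, 0.0200)
velocity change Δv = (0.04666667, -0.05200000, -0.05333333)
m·(v₁−v₀)/dt = (3.5000, -3.9000, -4.0000)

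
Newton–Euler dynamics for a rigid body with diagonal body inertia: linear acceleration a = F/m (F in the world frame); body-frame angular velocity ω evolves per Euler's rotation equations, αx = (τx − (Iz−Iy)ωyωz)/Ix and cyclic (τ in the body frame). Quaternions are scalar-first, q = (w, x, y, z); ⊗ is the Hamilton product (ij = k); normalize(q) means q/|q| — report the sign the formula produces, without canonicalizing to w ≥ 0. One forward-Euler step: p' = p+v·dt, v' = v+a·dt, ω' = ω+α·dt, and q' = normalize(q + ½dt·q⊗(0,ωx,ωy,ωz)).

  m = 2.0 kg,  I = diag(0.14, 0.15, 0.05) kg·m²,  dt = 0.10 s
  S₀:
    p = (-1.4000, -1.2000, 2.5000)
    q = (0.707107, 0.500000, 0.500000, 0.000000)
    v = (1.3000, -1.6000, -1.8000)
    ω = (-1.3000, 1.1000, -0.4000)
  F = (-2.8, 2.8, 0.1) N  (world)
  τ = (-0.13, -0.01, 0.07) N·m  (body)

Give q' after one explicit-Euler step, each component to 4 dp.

2q̇ = q⊗(0,ω) = (0.1000000, -1.1192391, 0.9778177, 0.9171572)
q + ½dt·q⊗(0,ω), renormalized = (0.7094, 0.4423, 0.5468, 0.0457)

q' = (0.7094, 0.4423, 0.5468, 0.0457)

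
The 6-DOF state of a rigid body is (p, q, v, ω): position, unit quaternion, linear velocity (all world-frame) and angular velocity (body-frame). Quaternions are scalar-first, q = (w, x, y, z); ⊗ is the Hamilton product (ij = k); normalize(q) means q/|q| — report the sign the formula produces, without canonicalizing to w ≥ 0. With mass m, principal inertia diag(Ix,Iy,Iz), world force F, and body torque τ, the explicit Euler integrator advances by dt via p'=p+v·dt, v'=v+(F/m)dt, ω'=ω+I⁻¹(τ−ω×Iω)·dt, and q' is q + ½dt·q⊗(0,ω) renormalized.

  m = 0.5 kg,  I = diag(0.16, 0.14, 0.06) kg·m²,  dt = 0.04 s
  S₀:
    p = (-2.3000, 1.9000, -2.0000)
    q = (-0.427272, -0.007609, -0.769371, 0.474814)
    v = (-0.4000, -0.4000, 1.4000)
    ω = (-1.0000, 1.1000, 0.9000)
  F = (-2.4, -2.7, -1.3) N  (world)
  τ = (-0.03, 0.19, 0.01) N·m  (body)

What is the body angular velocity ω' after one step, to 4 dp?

ω' = (-0.9877, 1.1800, 0.8920)

ω×(Iω) gyroscopic = (-0.0792, -0.0900, 0.0220)
(τ − ω×Iω)/I = (0.3075, 2.0000, -0.2000)
new body rate ω' = (-0.9877, 1.1800, 0.8920)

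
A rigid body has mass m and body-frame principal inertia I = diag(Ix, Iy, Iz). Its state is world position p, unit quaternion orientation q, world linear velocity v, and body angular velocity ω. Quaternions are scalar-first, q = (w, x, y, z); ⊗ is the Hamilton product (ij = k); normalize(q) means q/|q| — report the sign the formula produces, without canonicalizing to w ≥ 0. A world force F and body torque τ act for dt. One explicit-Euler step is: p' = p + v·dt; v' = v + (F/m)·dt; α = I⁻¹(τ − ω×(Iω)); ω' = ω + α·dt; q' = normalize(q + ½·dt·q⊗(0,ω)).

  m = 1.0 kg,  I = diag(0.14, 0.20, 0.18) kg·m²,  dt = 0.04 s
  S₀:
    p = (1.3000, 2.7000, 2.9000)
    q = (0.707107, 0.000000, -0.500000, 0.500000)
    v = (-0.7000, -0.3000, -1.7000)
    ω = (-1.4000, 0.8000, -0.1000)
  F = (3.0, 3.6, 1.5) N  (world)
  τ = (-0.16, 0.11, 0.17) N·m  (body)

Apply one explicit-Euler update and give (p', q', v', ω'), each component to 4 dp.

p' = (1.2720, 2.6880, 2.8320)
q' = (0.7157, -0.0268, -0.5024, 0.4843)
v' = (-0.5800, -0.1560, -1.6400)
ω' = (-1.4462, 0.8231, -0.0473)

angular accel α = (-1.1543, 0.5780, 1.3178)
ω + α·dt = (-1.4462, 0.8231, -0.0473)
q⊗(0,ω) = (0.4500000, -1.3399498, -0.1343144, -0.7707107)
q' = normalize(q + ½dt·q⊗(0,ω)) = (0.7157, -0.0268, -0.5024, 0.4843)
linear accel F/m = (3.0000, 3.6000, 1.5000)
p' = p + v·dt = (1.2720, 2.6880, 2.8320)
v + (F/m)dt = (-0.5800, -0.1560, -1.6400)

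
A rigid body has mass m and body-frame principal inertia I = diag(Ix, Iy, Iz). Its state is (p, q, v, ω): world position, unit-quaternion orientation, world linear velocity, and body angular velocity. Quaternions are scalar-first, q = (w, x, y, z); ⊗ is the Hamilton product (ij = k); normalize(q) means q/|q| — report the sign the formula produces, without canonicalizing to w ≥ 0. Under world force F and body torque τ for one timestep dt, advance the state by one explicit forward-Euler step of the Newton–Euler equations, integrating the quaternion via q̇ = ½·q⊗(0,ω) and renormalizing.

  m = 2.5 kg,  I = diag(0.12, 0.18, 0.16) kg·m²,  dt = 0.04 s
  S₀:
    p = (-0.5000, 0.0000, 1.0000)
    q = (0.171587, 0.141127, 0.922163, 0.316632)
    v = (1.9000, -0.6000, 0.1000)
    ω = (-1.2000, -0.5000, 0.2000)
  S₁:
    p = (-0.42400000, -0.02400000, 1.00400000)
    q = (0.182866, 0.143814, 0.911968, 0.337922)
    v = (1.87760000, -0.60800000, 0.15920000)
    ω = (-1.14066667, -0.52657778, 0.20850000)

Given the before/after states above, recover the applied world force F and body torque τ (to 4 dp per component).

F = (-1.4000, -0.5000, 3.7000)
τ = (0.1800, -0.1100, 0.0700)

Δv = v₁−v₀ = (-0.02240000, -0.00800000, 0.05920000)
applied force F = (-1.4000, -0.5000, 3.7000)
rate change Δω = (0.05933333, -0.02657778, 0.00850000)
gyro term ω₀×Iω₀ = (0.0020, 0.0096, 0.0360)
applied torque τ = (0.1800, -0.1100, 0.0700)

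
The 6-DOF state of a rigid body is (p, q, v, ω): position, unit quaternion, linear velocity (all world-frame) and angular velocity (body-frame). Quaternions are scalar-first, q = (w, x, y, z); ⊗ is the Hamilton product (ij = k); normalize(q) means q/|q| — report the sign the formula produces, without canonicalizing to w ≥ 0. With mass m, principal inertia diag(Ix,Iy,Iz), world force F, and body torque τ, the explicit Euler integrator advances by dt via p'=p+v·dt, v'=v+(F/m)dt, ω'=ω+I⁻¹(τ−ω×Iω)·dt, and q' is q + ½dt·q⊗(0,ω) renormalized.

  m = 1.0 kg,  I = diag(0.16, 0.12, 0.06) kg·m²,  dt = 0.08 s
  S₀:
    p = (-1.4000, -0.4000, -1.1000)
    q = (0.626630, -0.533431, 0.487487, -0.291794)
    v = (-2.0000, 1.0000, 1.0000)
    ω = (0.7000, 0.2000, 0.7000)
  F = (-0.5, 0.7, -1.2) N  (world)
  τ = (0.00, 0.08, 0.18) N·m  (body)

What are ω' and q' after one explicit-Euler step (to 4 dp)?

ω' = (0.7042, 0.2207, 0.9475)
q' = (0.6453, -0.4995, 0.4989, -0.2919)

gyro term ω×Iω = (-0.0084, 0.0490, -0.0056)
angular accel α = (0.0525, 0.2583, 3.0933)
new body rate ω' = (0.7042, 0.2207, 0.9475)
2q̇ = q⊗(0,ω) = (0.4801601, 0.8382407, 0.2944719, -0.0092861)
q' = normalize(q + ½dt·q⊗(0,ω)) = (0.6453, -0.4995, 0.4989, -0.2919)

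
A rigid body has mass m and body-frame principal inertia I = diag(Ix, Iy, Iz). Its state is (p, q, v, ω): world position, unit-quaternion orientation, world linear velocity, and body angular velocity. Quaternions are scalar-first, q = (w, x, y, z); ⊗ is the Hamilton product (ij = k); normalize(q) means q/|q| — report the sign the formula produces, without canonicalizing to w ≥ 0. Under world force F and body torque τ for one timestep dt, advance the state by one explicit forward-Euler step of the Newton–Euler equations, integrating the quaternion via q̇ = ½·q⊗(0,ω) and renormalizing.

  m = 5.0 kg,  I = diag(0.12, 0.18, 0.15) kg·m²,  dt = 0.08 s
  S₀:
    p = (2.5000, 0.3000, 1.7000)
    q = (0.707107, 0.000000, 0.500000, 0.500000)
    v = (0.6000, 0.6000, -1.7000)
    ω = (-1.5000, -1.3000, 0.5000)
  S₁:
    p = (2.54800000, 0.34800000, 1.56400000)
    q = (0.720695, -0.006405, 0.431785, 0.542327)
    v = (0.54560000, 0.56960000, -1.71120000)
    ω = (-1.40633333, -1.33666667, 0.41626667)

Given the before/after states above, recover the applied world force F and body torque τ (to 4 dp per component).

velocity change Δv = (-0.05440000, -0.03040000, -0.01120000)
m·(v₁−v₀)/dt = (-3.4000, -1.9000, -0.7000)
rate change Δω = (0.09366667, -0.03666667, -0.08373333)
ω₀×(Iω₀) = (0.0195, 0.0225, 0.1170)
I·α + gyro = (0.1600, -0.0600, -0.0400)

F = (-3.4000, -1.9000, -0.7000)
τ = (0.1600, -0.0600, -0.0400)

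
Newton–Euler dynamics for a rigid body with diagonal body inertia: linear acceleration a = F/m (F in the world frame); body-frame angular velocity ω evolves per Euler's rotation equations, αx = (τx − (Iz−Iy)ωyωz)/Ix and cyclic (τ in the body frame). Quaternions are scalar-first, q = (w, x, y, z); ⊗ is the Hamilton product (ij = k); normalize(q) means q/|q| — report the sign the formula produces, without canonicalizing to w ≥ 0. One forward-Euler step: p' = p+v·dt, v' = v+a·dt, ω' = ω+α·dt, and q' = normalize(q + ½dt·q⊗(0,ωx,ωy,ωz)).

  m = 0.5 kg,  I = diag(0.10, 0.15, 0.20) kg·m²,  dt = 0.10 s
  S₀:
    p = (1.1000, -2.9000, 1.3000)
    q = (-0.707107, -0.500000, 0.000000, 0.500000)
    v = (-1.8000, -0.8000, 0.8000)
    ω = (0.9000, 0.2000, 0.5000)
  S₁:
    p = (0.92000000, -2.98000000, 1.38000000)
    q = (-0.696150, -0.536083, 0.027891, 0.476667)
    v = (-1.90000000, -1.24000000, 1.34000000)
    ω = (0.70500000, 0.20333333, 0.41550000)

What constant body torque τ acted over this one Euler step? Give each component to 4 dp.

τ = (-0.1900, -0.0400, -0.1600)

ω₁ − ω₀ = (-0.19500000, 0.00333333, -0.08450000)
ω₀×(Iω₀) = (0.0050, -0.0450, 0.0090)
τ = I·(Δω/dt) + ω₀×(Iω₀) = (-0.1900, -0.0400, -0.1600)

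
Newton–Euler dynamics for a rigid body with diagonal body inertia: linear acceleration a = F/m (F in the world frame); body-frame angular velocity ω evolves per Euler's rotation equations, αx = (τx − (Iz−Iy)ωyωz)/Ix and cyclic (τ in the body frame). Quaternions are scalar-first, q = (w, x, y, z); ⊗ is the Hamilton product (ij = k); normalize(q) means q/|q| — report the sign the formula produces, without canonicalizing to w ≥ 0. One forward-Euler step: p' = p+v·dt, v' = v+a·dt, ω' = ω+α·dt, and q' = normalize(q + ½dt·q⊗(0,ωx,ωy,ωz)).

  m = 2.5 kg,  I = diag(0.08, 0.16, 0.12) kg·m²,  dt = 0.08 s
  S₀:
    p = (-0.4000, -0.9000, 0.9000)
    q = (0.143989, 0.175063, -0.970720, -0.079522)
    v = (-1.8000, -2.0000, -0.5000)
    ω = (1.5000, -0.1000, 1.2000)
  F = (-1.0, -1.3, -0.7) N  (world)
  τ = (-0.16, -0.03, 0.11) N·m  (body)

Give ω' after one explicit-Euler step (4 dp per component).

gyro term ω×Iω = (0.0048, -0.0720, -0.0120)
(τ − ω×Iω)/I = (-2.0600, 0.2625, 1.0167)
new body rate ω' = (1.3352, -0.0790, 1.2813)

ω' = (1.3352, -0.0790, 1.2813)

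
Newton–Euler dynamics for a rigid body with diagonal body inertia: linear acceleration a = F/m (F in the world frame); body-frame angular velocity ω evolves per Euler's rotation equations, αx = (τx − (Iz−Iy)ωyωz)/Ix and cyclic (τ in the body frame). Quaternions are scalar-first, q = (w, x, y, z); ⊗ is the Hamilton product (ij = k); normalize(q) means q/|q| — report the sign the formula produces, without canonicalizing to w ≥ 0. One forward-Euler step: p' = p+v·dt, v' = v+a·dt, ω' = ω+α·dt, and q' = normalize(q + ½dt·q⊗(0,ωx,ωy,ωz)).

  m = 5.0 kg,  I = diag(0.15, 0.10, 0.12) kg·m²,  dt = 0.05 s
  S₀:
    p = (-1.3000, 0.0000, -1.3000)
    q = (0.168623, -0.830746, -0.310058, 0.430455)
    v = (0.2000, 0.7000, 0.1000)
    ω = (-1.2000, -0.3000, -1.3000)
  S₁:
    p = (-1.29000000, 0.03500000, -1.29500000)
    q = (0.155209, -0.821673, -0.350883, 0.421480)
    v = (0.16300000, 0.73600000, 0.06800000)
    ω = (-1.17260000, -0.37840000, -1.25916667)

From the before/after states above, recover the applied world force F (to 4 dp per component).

F = (-3.7000, 3.6000, -3.2000)

Δv = v₁−v₀ = (-0.03700000, 0.03600000, -0.03200000)
applied force F = (-3.7000, 3.6000, -3.2000)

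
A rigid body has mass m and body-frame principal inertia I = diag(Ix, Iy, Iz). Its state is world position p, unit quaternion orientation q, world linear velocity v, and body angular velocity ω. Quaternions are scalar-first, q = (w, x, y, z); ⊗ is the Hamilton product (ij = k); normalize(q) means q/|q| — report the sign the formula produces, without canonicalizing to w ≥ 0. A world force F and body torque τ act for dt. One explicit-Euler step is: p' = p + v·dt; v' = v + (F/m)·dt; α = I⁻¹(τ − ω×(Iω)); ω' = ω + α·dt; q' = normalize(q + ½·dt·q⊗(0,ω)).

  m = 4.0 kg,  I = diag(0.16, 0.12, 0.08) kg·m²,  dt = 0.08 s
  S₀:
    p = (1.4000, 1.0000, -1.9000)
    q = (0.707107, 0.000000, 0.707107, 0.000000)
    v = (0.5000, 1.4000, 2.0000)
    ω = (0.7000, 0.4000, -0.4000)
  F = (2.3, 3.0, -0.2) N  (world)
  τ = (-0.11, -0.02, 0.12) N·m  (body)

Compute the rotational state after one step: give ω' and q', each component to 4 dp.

ω' = (0.6418, 0.4016, -0.2688)
q' = (0.6953, 0.0085, 0.7180, -0.0311)

angular accel α = (-0.7275, 0.0200, 1.6400)
new body rate ω' = (0.6418, 0.4016, -0.2688)
2q̇ = q⊗(0,ω) = (-0.2828428, 0.2121321, 0.2828428, -0.7778177)
q + ½dt·q⊗(0,ω), renormalized = (0.6953, 0.0085, 0.7180, -0.0311)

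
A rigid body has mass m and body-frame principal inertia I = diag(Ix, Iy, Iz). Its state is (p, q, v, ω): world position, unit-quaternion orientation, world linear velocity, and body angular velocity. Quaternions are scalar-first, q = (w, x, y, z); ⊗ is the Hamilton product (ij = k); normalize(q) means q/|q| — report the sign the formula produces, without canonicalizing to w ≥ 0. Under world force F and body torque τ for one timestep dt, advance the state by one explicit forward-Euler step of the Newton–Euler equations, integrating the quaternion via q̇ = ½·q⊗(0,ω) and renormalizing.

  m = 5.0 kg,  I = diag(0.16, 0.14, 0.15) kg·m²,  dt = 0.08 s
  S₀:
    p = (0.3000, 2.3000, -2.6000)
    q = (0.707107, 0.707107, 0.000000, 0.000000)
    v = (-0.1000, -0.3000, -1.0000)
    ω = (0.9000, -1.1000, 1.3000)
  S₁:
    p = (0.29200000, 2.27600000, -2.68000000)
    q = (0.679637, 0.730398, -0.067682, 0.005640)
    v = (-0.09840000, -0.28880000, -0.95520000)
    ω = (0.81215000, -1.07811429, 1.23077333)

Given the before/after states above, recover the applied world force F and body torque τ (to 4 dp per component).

F = (0.1000, 0.7000, 2.8000)
τ = (-0.1900, 0.0500, -0.1100)

v₁ − v₀ = (0.00160000, 0.01120000, 0.04480000)
F = m·Δv/dt = (0.1000, 0.7000, 2.8000)
Δω = ω₁−ω₀ = (-0.08785000, 0.02188571, -0.06922667)
applied torque τ = (-0.1900, 0.0500, -0.1100)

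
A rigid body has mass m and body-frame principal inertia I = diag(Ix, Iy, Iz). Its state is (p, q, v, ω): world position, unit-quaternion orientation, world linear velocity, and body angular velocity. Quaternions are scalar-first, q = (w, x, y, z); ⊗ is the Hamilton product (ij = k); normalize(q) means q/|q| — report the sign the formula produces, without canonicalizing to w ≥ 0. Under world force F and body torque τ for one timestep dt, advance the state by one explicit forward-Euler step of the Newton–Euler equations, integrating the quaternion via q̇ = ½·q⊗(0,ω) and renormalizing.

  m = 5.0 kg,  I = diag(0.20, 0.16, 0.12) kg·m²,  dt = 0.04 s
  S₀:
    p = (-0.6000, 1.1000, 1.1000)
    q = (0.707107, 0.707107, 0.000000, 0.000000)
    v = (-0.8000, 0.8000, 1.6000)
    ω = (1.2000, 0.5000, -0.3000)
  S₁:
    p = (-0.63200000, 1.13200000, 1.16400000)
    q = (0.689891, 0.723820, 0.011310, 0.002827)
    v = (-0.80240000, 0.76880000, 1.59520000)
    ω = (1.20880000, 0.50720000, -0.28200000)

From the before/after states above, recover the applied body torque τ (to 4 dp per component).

τ = (0.0500, 0.0000, 0.0300)

ω₁ − ω₀ = (0.00880000, 0.00720000, 0.01800000)
gyro term ω₀×Iω₀ = (0.0060, -0.0288, -0.0240)
I·α + gyro = (0.0500, 0.0000, 0.0300)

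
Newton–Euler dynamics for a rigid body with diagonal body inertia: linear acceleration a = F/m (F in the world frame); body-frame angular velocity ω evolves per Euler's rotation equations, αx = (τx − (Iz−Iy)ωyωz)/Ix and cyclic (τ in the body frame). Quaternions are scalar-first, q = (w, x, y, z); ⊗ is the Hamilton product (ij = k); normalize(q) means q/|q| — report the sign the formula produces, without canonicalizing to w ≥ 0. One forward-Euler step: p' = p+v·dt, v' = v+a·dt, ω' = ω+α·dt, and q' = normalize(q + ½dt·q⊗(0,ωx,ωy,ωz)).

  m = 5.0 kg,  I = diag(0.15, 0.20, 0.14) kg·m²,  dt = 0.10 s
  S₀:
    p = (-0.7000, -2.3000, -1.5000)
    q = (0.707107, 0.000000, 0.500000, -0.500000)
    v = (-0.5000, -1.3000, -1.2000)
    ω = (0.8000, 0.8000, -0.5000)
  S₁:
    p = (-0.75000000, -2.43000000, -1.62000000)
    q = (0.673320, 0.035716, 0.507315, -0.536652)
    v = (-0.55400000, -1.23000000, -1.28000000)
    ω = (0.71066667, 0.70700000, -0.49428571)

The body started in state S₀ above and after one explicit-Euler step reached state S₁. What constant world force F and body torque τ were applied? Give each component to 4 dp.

v₁ − v₀ = (-0.05400000, 0.07000000, -0.08000000)
applied force F = (-2.7000, 3.5000, -4.0000)
rate change Δω = (-0.08933333, -0.09300000, 0.00571429)
ω₀×(Iω₀) = (0.0240, -0.0040, 0.0320)
τ = I·(Δω/dt) + ω₀×(Iω₀) = (-0.1100, -0.1900, 0.0400)

F = (-2.7000, 3.5000, -4.0000)
τ = (-0.1100, -0.1900, 0.0400)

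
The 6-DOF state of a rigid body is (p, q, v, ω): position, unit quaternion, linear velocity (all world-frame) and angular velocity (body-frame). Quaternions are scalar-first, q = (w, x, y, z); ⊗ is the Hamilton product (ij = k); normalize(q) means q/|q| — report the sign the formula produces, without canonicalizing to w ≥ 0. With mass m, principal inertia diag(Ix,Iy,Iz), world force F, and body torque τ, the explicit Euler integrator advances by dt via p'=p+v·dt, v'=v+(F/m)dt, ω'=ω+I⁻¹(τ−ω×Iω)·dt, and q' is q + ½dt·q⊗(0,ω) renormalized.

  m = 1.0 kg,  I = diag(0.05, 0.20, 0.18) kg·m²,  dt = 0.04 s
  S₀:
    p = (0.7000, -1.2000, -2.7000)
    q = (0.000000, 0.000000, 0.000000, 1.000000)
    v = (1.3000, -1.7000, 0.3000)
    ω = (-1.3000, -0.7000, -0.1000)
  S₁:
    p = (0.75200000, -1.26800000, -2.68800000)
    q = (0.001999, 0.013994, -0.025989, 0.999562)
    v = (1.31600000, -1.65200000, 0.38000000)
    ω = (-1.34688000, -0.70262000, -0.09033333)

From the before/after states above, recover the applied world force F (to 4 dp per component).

velocity change Δv = (0.01600000, 0.04800000, 0.08000000)
m·(v₁−v₀)/dt = (0.4000, 1.2000, 2.0000)

F = (0.4000, 1.2000, 2.0000)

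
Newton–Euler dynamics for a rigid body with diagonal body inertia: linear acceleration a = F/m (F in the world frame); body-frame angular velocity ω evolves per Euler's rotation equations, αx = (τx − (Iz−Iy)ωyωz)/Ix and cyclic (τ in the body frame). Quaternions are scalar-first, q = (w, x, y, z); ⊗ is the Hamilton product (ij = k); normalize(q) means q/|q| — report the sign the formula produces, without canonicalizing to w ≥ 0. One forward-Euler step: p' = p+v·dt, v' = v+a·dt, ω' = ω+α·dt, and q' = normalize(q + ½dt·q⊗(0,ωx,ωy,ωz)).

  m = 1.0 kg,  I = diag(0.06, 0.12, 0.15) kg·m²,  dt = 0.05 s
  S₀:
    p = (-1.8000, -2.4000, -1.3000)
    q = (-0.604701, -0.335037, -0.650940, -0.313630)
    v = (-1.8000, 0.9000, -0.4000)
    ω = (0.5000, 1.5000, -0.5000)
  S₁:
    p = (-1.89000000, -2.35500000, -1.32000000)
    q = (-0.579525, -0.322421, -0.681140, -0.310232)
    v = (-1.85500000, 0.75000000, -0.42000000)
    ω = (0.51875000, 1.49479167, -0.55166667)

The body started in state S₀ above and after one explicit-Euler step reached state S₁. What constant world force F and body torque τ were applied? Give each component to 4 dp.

Δω = ω₁−ω₀ = (0.01875000, -0.00520833, -0.05166667)
precession coupling = (-0.0225, 0.0225, 0.0450)
I·α + gyro = (0.0000, 0.0100, -0.1100)
velocity change Δv = (-0.05500000, -0.15000000, -0.02000000)
applied force F = (-1.1000, -3.0000, -0.4000)

F = (-1.1000, -3.0000, -0.4000)
τ = (0.0000, 0.0100, -0.1100)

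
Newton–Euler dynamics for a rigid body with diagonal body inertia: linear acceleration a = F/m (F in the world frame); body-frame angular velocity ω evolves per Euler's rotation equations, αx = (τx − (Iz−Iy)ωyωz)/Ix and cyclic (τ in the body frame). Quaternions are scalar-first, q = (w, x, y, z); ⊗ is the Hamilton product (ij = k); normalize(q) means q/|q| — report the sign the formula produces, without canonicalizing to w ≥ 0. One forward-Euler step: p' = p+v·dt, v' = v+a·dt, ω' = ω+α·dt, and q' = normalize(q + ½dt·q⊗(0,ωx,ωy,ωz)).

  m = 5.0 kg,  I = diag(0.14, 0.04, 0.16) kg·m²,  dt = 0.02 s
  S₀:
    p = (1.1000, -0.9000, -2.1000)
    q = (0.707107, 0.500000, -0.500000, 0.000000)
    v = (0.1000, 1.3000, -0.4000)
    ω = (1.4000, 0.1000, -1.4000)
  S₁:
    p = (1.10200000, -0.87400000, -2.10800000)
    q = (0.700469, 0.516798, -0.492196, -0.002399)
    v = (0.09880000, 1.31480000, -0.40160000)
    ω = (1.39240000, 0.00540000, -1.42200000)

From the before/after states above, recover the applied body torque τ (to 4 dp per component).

rate change Δω = (-0.00760000, -0.09460000, -0.02200000)
ω₀×(Iω₀) = (-0.0168, 0.0392, -0.0140)
τ = I·(Δω/dt) + ω₀×(Iω₀) = (-0.0700, -0.1500, -0.1900)

τ = (-0.0700, -0.1500, -0.1900)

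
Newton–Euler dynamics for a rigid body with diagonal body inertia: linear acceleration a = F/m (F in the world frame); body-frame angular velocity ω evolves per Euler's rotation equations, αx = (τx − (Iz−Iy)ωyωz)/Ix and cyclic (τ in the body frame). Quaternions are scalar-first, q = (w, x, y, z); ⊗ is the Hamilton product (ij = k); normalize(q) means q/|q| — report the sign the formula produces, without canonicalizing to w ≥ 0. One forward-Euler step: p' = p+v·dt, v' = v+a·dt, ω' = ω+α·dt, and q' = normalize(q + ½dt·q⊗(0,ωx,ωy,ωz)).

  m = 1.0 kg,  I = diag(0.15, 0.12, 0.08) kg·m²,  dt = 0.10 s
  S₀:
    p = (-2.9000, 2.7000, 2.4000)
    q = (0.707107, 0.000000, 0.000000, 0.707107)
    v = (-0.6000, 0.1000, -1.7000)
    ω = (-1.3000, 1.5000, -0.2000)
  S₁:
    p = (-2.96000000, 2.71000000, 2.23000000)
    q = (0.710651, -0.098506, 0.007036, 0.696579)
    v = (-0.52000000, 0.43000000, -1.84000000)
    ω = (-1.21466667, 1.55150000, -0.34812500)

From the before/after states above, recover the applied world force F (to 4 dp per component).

F = (0.8000, 3.3000, -1.4000)

Δv = v₁−v₀ = (0.08000000, 0.33000000, -0.14000000)
applied force F = (0.8000, 3.3000, -1.4000)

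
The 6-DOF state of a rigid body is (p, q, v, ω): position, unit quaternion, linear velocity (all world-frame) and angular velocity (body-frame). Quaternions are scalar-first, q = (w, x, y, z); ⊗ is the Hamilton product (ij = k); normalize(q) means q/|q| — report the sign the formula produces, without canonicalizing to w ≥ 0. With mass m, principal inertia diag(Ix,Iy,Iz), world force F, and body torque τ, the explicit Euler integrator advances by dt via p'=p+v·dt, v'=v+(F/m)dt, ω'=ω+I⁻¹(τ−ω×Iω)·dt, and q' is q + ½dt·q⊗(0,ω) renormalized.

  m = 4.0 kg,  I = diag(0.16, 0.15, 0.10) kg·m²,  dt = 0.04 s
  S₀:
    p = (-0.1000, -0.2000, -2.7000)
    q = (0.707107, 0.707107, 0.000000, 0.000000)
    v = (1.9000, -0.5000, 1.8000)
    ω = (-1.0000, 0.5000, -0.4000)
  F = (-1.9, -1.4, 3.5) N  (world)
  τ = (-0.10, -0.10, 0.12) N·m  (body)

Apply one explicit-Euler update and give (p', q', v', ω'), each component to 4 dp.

p' = (-0.0240, -0.2200, -2.6280)
q' = (0.7210, 0.6928, 0.0127, 0.0014)
v' = (1.8810, -0.5140, 1.8350)
ω' = (-1.0275, 0.4669, -0.3540)

linear accel F/m = (-0.4750, -0.3500, 0.8750)
new position p' = (-0.0240, -0.2200, -2.6280)
v' = v + a·dt = (1.8810, -0.5140, 1.8350)
precession coupling ω×(Iω) = (0.0100, 0.0240, 0.0050)
angular accel α = (-0.6875, -0.8267, 1.1500)
new body rate ω' = (-1.0275, 0.4669, -0.3540)
q⊗(0,ω) = (0.7071070, -0.7071070, 0.6363963, 0.0707107)
q' = normalize(q + ½dt·q⊗(0,ω)) = (0.7210, 0.6928, 0.0127, 0.0014)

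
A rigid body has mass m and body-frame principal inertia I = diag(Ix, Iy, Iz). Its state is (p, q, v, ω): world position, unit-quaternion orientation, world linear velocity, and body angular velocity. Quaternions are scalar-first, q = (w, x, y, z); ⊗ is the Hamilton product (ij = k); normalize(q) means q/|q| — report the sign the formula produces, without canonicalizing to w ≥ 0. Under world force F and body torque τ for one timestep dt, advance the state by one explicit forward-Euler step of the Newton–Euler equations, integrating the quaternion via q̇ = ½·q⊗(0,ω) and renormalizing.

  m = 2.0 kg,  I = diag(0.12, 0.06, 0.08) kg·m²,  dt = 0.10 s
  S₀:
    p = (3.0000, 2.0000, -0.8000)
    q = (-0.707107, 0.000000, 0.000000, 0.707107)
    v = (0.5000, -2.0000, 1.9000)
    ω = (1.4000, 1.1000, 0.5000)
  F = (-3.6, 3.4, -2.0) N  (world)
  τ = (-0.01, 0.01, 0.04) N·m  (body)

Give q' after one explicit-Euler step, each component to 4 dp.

q' = (-0.7217, -0.0880, 0.0106, 0.6865)

Hamilton product q⊗(0,ω) = (-0.3535535, -1.7677675, 0.2121321, -0.3535535)
q + ½dt·q⊗(0,ω), renormalized = (-0.7217, -0.0880, 0.0106, 0.6865)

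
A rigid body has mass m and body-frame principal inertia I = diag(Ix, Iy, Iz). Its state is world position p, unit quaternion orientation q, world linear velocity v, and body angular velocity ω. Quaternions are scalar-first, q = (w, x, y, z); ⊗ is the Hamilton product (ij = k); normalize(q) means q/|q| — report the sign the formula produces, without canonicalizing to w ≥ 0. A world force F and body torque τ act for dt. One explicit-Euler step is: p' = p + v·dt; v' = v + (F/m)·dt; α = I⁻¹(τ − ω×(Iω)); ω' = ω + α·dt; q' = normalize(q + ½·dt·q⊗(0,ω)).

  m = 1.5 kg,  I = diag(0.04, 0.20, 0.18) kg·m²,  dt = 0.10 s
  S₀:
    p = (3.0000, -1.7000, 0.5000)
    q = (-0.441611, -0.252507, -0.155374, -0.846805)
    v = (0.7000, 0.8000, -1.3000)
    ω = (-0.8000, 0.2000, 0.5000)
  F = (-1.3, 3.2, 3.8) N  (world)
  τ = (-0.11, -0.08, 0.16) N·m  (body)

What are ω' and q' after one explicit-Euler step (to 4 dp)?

ω' = (-1.0700, 0.1320, 0.6031)
q' = (-0.4285, -0.2300, -0.1195, -0.8656)

precession coupling ω×(Iω) = (-0.0020, 0.0560, -0.0256)
(τ − ω×Iω)/I = (-2.7000, -0.6800, 1.0311)
new body rate ω' = (-1.0700, 0.1320, 0.6031)
Hamilton product q⊗(0,ω) = (0.2524717, 0.4449628, 0.7153753, -0.3956061)
q + ½dt·q⊗(0,ω), renormalized = (-0.4285, -0.2300, -0.1195, -0.8656)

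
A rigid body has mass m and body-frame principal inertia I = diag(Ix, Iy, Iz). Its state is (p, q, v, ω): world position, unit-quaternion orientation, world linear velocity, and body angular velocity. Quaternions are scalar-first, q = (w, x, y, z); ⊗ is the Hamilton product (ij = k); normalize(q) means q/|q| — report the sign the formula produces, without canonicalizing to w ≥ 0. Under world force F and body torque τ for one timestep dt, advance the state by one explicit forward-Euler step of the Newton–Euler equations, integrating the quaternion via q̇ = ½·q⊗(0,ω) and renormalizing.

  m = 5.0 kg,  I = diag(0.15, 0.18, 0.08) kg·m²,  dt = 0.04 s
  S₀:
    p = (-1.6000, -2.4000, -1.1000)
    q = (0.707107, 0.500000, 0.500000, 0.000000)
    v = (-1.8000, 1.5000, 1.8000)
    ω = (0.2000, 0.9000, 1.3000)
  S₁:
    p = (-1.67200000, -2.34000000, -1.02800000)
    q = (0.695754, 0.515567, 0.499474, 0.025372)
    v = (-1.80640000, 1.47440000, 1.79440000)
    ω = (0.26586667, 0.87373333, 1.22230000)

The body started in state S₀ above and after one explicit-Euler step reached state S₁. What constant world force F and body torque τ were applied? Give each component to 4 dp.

velocity change Δv = (-0.00640000, -0.02560000, -0.00560000)
m·(v₁−v₀)/dt = (-0.8000, -3.2000, -0.7000)
rate change Δω = (0.06586667, -0.02626667, -0.07770000)
gyro term ω₀×Iω₀ = (-0.1170, 0.0182, 0.0054)
τ = I·(Δω/dt) + ω₀×(Iω₀) = (0.1300, -0.1000, -0.1500)

F = (-0.8000, -3.2000, -0.7000)
τ = (0.1300, -0.1000, -0.1500)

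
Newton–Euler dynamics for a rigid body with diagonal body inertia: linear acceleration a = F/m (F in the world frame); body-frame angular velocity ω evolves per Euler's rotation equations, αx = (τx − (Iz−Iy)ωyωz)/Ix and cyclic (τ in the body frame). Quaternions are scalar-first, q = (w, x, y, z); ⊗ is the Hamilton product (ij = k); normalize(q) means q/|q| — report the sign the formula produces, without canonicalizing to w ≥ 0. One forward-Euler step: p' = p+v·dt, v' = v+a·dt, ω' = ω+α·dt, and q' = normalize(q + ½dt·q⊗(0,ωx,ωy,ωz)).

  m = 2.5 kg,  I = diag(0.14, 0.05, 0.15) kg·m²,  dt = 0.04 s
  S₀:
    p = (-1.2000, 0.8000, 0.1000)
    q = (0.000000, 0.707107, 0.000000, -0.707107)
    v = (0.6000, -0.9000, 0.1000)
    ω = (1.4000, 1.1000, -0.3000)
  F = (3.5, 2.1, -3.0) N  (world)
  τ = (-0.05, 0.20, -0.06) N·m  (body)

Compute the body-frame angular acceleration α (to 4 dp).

ω×(Iω) gyroscopic = (-0.0330, 0.0042, -0.1386)
angular accel α = (-0.1214, 3.9160, 0.5240)

α = (-0.1214, 3.9160, 0.5240)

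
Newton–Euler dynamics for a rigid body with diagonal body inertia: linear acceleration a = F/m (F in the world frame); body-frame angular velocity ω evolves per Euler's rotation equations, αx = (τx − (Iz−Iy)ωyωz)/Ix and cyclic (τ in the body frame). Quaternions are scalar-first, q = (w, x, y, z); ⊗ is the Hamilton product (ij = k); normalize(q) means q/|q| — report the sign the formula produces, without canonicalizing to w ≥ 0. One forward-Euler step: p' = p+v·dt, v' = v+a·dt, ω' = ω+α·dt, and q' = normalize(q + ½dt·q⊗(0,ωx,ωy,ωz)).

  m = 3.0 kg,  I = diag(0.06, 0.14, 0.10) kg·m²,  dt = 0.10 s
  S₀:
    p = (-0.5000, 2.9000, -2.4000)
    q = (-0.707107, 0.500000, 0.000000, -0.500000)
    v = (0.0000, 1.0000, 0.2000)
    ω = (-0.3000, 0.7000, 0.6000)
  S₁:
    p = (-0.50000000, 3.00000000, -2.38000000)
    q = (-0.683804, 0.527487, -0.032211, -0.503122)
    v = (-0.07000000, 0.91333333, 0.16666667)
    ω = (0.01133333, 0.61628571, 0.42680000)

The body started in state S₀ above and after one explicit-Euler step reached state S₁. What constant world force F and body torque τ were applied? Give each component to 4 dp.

F = (-2.1000, -2.6000, -1.0000)
τ = (0.1700, -0.1100, -0.1900)

velocity change Δv = (-0.07000000, -0.08666667, -0.03333333)
F = m·Δv/dt = (-2.1000, -2.6000, -1.0000)
ω₁ − ω₀ = (0.31133333, -0.08371429, -0.17320000)
ω₀×(Iω₀) = (-0.0168, 0.0072, -0.0168)
I·α + gyro = (0.1700, -0.1100, -0.1900)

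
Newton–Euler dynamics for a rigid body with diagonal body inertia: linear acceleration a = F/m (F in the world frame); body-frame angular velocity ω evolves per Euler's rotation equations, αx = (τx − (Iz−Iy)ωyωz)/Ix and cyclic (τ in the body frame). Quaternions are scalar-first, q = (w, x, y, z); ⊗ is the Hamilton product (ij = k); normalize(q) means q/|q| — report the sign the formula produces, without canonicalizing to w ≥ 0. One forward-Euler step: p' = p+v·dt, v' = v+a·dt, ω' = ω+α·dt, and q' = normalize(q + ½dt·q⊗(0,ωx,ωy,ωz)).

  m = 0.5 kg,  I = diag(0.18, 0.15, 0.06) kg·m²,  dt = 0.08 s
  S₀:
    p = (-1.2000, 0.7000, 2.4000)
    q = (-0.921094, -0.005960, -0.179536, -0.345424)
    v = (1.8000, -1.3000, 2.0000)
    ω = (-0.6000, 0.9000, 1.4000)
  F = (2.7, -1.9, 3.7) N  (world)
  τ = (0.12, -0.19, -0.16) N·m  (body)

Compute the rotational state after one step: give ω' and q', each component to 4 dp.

ω' = (-0.4963, 0.8524, 1.1651)
q' = (-0.8932, 0.0185, -0.2036, -0.4005)

α = I⁻¹(τ − ω×Iω) = (1.2967, -0.5947, -2.9367)
ω' = ω + α·dt = (-0.4963, 0.8524, 1.1651)
Hamilton product q⊗(0,ω) = (0.6416000, 0.6121876, -0.6133862, -1.4026172)
q + ½dt·q⊗(0,ω), renormalized = (-0.8932, 0.0185, -0.2036, -0.4005)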